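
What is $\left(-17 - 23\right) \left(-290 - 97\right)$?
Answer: $15480$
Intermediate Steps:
$\left(-17 - 23\right) \left(-290 - 97\right) = \left(-17 - 23\right) \left(-387\right) = \left(-40\right) \left(-387\right) = 15480$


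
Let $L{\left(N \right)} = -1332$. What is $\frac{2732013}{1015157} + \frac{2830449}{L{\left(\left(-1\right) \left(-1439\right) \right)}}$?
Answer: $- \frac{956570358059}{450729708} \approx -2122.3$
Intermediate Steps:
$\frac{2732013}{1015157} + \frac{2830449}{L{\left(\left(-1\right) \left(-1439\right) \right)}} = \frac{2732013}{1015157} + \frac{2830449}{-1332} = 2732013 \cdot \frac{1}{1015157} + 2830449 \left(- \frac{1}{1332}\right) = \frac{2732013}{1015157} - \frac{943483}{444} = - \frac{956570358059}{450729708}$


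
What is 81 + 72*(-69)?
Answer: -4887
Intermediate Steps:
81 + 72*(-69) = 81 - 4968 = -4887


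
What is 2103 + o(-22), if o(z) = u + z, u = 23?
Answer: 2104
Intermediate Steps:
o(z) = 23 + z
2103 + o(-22) = 2103 + (23 - 22) = 2103 + 1 = 2104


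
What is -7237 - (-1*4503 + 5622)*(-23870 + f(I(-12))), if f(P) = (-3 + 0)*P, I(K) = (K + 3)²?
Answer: 26975210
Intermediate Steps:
I(K) = (3 + K)²
f(P) = -3*P
-7237 - (-1*4503 + 5622)*(-23870 + f(I(-12))) = -7237 - (-1*4503 + 5622)*(-23870 - 3*(3 - 12)²) = -7237 - (-4503 + 5622)*(-23870 - 3*(-9)²) = -7237 - 1119*(-23870 - 3*81) = -7237 - 1119*(-23870 - 243) = -7237 - 1119*(-24113) = -7237 - 1*(-26982447) = -7237 + 26982447 = 26975210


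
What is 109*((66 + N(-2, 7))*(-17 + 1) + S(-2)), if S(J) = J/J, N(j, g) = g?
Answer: -127203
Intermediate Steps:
S(J) = 1
109*((66 + N(-2, 7))*(-17 + 1) + S(-2)) = 109*((66 + 7)*(-17 + 1) + 1) = 109*(73*(-16) + 1) = 109*(-1168 + 1) = 109*(-1167) = -127203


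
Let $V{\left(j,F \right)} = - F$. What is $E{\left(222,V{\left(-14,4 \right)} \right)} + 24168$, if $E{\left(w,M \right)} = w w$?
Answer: $73452$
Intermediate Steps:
$E{\left(w,M \right)} = w^{2}$
$E{\left(222,V{\left(-14,4 \right)} \right)} + 24168 = 222^{2} + 24168 = 49284 + 24168 = 73452$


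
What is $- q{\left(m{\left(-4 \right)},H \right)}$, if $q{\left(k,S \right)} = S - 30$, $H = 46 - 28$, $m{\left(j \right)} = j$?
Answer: $12$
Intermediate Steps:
$H = 18$ ($H = 46 - 28 = 18$)
$q{\left(k,S \right)} = -30 + S$
$- q{\left(m{\left(-4 \right)},H \right)} = - (-30 + 18) = \left(-1\right) \left(-12\right) = 12$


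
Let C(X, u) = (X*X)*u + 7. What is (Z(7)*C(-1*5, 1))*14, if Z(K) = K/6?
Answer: 1568/3 ≈ 522.67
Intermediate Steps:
Z(K) = K/6 (Z(K) = K*(1/6) = K/6)
C(X, u) = 7 + u*X**2 (C(X, u) = X**2*u + 7 = u*X**2 + 7 = 7 + u*X**2)
(Z(7)*C(-1*5, 1))*14 = (((1/6)*7)*(7 + 1*(-1*5)**2))*14 = (7*(7 + 1*(-5)**2)/6)*14 = (7*(7 + 1*25)/6)*14 = (7*(7 + 25)/6)*14 = ((7/6)*32)*14 = (112/3)*14 = 1568/3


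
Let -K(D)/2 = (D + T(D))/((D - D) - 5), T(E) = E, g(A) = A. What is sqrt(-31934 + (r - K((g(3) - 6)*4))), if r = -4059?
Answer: I*sqrt(899585)/5 ≈ 189.69*I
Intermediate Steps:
K(D) = 4*D/5 (K(D) = -2*(D + D)/((D - D) - 5) = -2*2*D/(0 - 5) = -2*2*D/(-5) = -2*2*D*(-1)/5 = -(-4)*D/5 = 4*D/5)
sqrt(-31934 + (r - K((g(3) - 6)*4))) = sqrt(-31934 + (-4059 - 4*(3 - 6)*4/5)) = sqrt(-31934 + (-4059 - 4*(-3*4)/5)) = sqrt(-31934 + (-4059 - 4*(-12)/5)) = sqrt(-31934 + (-4059 - 1*(-48/5))) = sqrt(-31934 + (-4059 + 48/5)) = sqrt(-31934 - 20247/5) = sqrt(-179917/5) = I*sqrt(899585)/5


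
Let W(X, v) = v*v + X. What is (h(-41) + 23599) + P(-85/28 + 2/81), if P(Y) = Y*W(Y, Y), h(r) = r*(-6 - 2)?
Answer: 278924292557063/11666192832 ≈ 23909.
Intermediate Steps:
W(X, v) = X + v² (W(X, v) = v² + X = X + v²)
h(r) = -8*r (h(r) = r*(-8) = -8*r)
P(Y) = Y*(Y + Y²)
(h(-41) + 23599) + P(-85/28 + 2/81) = (-8*(-41) + 23599) + (-85/28 + 2/81)²*(1 + (-85/28 + 2/81)) = (328 + 23599) + (-85*1/28 + 2*(1/81))²*(1 + (-85*1/28 + 2*(1/81))) = 23927 + (-85/28 + 2/81)²*(1 + (-85/28 + 2/81)) = 23927 + (-6829/2268)²*(1 - 6829/2268) = 23927 + (46635241/5143824)*(-4561/2268) = 23927 - 212703334201/11666192832 = 278924292557063/11666192832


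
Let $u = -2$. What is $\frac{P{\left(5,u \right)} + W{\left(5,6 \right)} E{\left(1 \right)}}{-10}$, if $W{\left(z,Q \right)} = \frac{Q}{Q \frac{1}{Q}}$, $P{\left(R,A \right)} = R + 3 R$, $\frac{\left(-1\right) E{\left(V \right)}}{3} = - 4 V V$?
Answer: $- \frac{46}{5} \approx -9.2$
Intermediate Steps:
$E{\left(V \right)} = 12 V^{2}$ ($E{\left(V \right)} = - 3 - 4 V V = - 3 \left(- 4 V^{2}\right) = 12 V^{2}$)
$P{\left(R,A \right)} = 4 R$
$W{\left(z,Q \right)} = Q$ ($W{\left(z,Q \right)} = \frac{Q}{1} = Q 1 = Q$)
$\frac{P{\left(5,u \right)} + W{\left(5,6 \right)} E{\left(1 \right)}}{-10} = \frac{4 \cdot 5 + 6 \cdot 12 \cdot 1^{2}}{-10} = - \frac{20 + 6 \cdot 12 \cdot 1}{10} = - \frac{20 + 6 \cdot 12}{10} = - \frac{20 + 72}{10} = \left(- \frac{1}{10}\right) 92 = - \frac{46}{5}$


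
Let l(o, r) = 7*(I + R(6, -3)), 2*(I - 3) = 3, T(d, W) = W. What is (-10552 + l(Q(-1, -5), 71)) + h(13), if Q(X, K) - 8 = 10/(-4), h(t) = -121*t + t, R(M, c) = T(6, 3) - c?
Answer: -24077/2 ≈ -12039.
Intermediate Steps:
I = 9/2 (I = 3 + (½)*3 = 3 + 3/2 = 9/2 ≈ 4.5000)
R(M, c) = 3 - c
h(t) = -120*t
Q(X, K) = 11/2 (Q(X, K) = 8 + 10/(-4) = 8 + 10*(-¼) = 8 - 5/2 = 11/2)
l(o, r) = 147/2 (l(o, r) = 7*(9/2 + (3 - 1*(-3))) = 7*(9/2 + (3 + 3)) = 7*(9/2 + 6) = 7*(21/2) = 147/2)
(-10552 + l(Q(-1, -5), 71)) + h(13) = (-10552 + 147/2) - 120*13 = -20957/2 - 1560 = -24077/2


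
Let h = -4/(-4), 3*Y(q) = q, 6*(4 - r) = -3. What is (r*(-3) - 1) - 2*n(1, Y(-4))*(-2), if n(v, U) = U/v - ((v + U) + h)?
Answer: -45/2 ≈ -22.500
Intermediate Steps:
r = 9/2 (r = 4 - ⅙*(-3) = 4 + ½ = 9/2 ≈ 4.5000)
Y(q) = q/3
h = 1 (h = -4*(-¼) = 1)
n(v, U) = -1 - U - v + U/v (n(v, U) = U/v - ((v + U) + 1) = U/v - ((U + v) + 1) = U/v - (1 + U + v) = U/v + (-1 - U - v) = -1 - U - v + U/v)
(r*(-3) - 1) - 2*n(1, Y(-4))*(-2) = ((9/2)*(-3) - 1) - 2*(-1 - (-4)/3 - 1*1 + ((⅓)*(-4))/1)*(-2) = (-27/2 - 1) - 2*(-1 - 1*(-4/3) - 1 - 4/3*1)*(-2) = -29/2 - 2*(-1 + 4/3 - 1 - 4/3)*(-2) = -29/2 - 2*(-2)*(-2) = -29/2 + 4*(-2) = -29/2 - 8 = -45/2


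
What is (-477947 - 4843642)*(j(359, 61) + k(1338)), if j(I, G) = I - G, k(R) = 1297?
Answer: -8487934455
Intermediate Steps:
(-477947 - 4843642)*(j(359, 61) + k(1338)) = (-477947 - 4843642)*((359 - 1*61) + 1297) = -5321589*((359 - 61) + 1297) = -5321589*(298 + 1297) = -5321589*1595 = -8487934455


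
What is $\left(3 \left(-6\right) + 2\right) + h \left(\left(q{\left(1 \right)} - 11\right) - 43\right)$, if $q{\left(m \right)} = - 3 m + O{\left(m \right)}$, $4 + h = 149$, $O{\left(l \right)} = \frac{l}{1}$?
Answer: $-8136$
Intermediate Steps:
$O{\left(l \right)} = l$ ($O{\left(l \right)} = l 1 = l$)
$h = 145$ ($h = -4 + 149 = 145$)
$q{\left(m \right)} = - 2 m$ ($q{\left(m \right)} = - 3 m + m = - 2 m$)
$\left(3 \left(-6\right) + 2\right) + h \left(\left(q{\left(1 \right)} - 11\right) - 43\right) = \left(3 \left(-6\right) + 2\right) + 145 \left(\left(\left(-2\right) 1 - 11\right) - 43\right) = \left(-18 + 2\right) + 145 \left(\left(-2 - 11\right) - 43\right) = -16 + 145 \left(-13 - 43\right) = -16 + 145 \left(-56\right) = -16 - 8120 = -8136$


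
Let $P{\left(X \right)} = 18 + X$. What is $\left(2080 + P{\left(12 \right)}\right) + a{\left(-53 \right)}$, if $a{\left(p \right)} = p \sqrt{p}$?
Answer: $2110 - 53 i \sqrt{53} \approx 2110.0 - 385.85 i$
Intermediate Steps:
$a{\left(p \right)} = p^{\frac{3}{2}}$
$\left(2080 + P{\left(12 \right)}\right) + a{\left(-53 \right)} = \left(2080 + \left(18 + 12\right)\right) + \left(-53\right)^{\frac{3}{2}} = \left(2080 + 30\right) - 53 i \sqrt{53} = 2110 - 53 i \sqrt{53}$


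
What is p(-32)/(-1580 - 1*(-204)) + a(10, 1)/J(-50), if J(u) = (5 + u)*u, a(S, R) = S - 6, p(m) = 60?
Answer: -16187/387000 ≈ -0.041827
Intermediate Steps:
a(S, R) = -6 + S
J(u) = u*(5 + u)
p(-32)/(-1580 - 1*(-204)) + a(10, 1)/J(-50) = 60/(-1580 - 1*(-204)) + (-6 + 10)/((-50*(5 - 50))) = 60/(-1580 + 204) + 4/((-50*(-45))) = 60/(-1376) + 4/2250 = 60*(-1/1376) + 4*(1/2250) = -15/344 + 2/1125 = -16187/387000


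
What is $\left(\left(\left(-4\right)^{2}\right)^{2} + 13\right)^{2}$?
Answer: $72361$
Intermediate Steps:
$\left(\left(\left(-4\right)^{2}\right)^{2} + 13\right)^{2} = \left(16^{2} + 13\right)^{2} = \left(256 + 13\right)^{2} = 269^{2} = 72361$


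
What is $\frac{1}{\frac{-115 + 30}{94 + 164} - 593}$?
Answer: $- \frac{258}{153079} \approx -0.0016854$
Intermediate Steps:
$\frac{1}{\frac{-115 + 30}{94 + 164} - 593} = \frac{1}{- \frac{85}{258} - 593} = \frac{1}{- \frac{153079}{258}} = - \frac{258}{153079}$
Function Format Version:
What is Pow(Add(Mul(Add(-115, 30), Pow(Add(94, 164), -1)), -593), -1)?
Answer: Rational(-258, 153079) ≈ -0.0016854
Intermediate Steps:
Pow(Add(Mul(Add(-115, 30), Pow(Add(94, 164), -1)), -593), -1) = Pow(Add(Mul(-85, Pow(258, -1)), -593), -1) = Pow(Add(Mul(-85, Rational(1, 258)), -593), -1) = Pow(Add(Rational(-85, 258), -593), -1) = Pow(Rational(-153079, 258), -1) = Rational(-258, 153079)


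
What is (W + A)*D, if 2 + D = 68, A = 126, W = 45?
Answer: 11286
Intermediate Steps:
D = 66 (D = -2 + 68 = 66)
(W + A)*D = (45 + 126)*66 = 171*66 = 11286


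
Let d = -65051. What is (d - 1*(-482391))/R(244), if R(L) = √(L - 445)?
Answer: -417340*I*√201/201 ≈ -29437.0*I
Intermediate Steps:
R(L) = √(-445 + L)
(d - 1*(-482391))/R(244) = (-65051 - 1*(-482391))/(√(-445 + 244)) = (-65051 + 482391)/(√(-201)) = 417340/((I*√201)) = 417340*(-I*√201/201) = -417340*I*√201/201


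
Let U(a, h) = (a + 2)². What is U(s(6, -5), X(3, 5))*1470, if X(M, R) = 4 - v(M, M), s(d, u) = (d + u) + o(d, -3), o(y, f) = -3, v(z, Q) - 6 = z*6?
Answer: 0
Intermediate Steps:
v(z, Q) = 6 + 6*z (v(z, Q) = 6 + z*6 = 6 + 6*z)
s(d, u) = -3 + d + u (s(d, u) = (d + u) - 3 = -3 + d + u)
X(M, R) = -2 - 6*M (X(M, R) = 4 - (6 + 6*M) = 4 + (-6 - 6*M) = -2 - 6*M)
U(a, h) = (2 + a)²
U(s(6, -5), X(3, 5))*1470 = (2 + (-3 + 6 - 5))²*1470 = (2 - 2)²*1470 = 0²*1470 = 0*1470 = 0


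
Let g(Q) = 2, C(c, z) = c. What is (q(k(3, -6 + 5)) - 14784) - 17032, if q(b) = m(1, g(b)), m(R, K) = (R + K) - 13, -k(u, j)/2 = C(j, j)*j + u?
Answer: -31826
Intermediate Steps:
k(u, j) = -2*u - 2*j² (k(u, j) = -2*(j*j + u) = -2*(j² + u) = -2*(u + j²) = -2*u - 2*j²)
m(R, K) = -13 + K + R (m(R, K) = (K + R) - 13 = -13 + K + R)
q(b) = -10 (q(b) = -13 + 2 + 1 = -10)
(q(k(3, -6 + 5)) - 14784) - 17032 = (-10 - 14784) - 17032 = -14794 - 17032 = -31826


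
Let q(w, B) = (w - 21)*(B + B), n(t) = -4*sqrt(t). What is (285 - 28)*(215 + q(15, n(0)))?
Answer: 55255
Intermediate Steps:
q(w, B) = 2*B*(-21 + w) (q(w, B) = (-21 + w)*(2*B) = 2*B*(-21 + w))
(285 - 28)*(215 + q(15, n(0))) = (285 - 28)*(215 + 2*(-4*sqrt(0))*(-21 + 15)) = 257*(215 + 2*(-4*0)*(-6)) = 257*(215 + 2*0*(-6)) = 257*(215 + 0) = 257*215 = 55255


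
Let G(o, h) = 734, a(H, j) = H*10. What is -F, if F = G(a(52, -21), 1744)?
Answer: -734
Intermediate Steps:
a(H, j) = 10*H
F = 734
-F = -1*734 = -734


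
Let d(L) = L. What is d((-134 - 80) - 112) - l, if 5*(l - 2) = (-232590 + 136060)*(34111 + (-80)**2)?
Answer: 782105038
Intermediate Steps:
l = -782105364 (l = 2 + ((-232590 + 136060)*(34111 + (-80)**2))/5 = 2 + (-96530*(34111 + 6400))/5 = 2 + (-96530*40511)/5 = 2 + (1/5)*(-3910526830) = 2 - 782105366 = -782105364)
d((-134 - 80) - 112) - l = ((-134 - 80) - 112) - 1*(-782105364) = (-214 - 112) + 782105364 = -326 + 782105364 = 782105038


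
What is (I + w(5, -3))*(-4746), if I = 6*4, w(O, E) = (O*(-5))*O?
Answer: 479346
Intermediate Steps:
w(O, E) = -5*O² (w(O, E) = (-5*O)*O = -5*O²)
I = 24
(I + w(5, -3))*(-4746) = (24 - 5*5²)*(-4746) = (24 - 5*25)*(-4746) = (24 - 125)*(-4746) = -101*(-4746) = 479346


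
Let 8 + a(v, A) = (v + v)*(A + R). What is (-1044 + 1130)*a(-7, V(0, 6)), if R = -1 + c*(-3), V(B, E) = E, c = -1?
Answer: -10320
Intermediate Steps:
R = 2 (R = -1 - 1*(-3) = -1 + 3 = 2)
a(v, A) = -8 + 2*v*(2 + A) (a(v, A) = -8 + (v + v)*(A + 2) = -8 + (2*v)*(2 + A) = -8 + 2*v*(2 + A))
(-1044 + 1130)*a(-7, V(0, 6)) = (-1044 + 1130)*(-8 + 4*(-7) + 2*6*(-7)) = 86*(-8 - 28 - 84) = 86*(-120) = -10320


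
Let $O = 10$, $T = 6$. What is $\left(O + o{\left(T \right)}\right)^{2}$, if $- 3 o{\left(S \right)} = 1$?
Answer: $\frac{841}{9} \approx 93.444$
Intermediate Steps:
$o{\left(S \right)} = - \frac{1}{3}$ ($o{\left(S \right)} = \left(- \frac{1}{3}\right) 1 = - \frac{1}{3}$)
$\left(O + o{\left(T \right)}\right)^{2} = \left(10 - \frac{1}{3}\right)^{2} = \left(\frac{29}{3}\right)^{2} = \frac{841}{9}$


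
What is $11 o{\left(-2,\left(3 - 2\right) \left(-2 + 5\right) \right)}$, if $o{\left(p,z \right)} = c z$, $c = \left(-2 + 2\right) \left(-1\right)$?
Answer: $0$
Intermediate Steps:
$c = 0$ ($c = 0 \left(-1\right) = 0$)
$o{\left(p,z \right)} = 0$ ($o{\left(p,z \right)} = 0 z = 0$)
$11 o{\left(-2,\left(3 - 2\right) \left(-2 + 5\right) \right)} = 11 \cdot 0 = 0$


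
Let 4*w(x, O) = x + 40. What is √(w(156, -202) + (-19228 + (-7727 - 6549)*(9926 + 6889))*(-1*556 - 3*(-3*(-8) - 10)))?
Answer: √143561960513 ≈ 3.7890e+5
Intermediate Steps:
w(x, O) = 10 + x/4 (w(x, O) = (x + 40)/4 = (40 + x)/4 = 10 + x/4)
√(w(156, -202) + (-19228 + (-7727 - 6549)*(9926 + 6889))*(-1*556 - 3*(-3*(-8) - 10))) = √((10 + (¼)*156) + (-19228 + (-7727 - 6549)*(9926 + 6889))*(-1*556 - 3*(-3*(-8) - 10))) = √((10 + 39) + (-19228 - 14276*16815)*(-556 - 3*(24 - 10))) = √(49 + (-19228 - 240050940)*(-556 - 3*14)) = √(49 - 240070168*(-556 - 42)) = √(49 - 240070168*(-598)) = √(49 + 143561960464) = √143561960513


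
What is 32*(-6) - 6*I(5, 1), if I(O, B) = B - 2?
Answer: -186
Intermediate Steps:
I(O, B) = -2 + B
32*(-6) - 6*I(5, 1) = 32*(-6) - 6*(-2 + 1) = -192 - 6*(-1) = -192 + 6 = -186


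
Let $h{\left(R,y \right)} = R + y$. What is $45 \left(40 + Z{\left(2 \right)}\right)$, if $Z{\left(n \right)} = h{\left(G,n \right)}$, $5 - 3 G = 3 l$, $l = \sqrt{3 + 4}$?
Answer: $1965 - 45 \sqrt{7} \approx 1845.9$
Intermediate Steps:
$l = \sqrt{7} \approx 2.6458$
$G = \frac{5}{3} - \sqrt{7}$ ($G = \frac{5}{3} - \frac{3 \sqrt{7}}{3} = \frac{5}{3} - \sqrt{7} \approx -0.97908$)
$Z{\left(n \right)} = \frac{5}{3} + n - \sqrt{7}$ ($Z{\left(n \right)} = \left(\frac{5}{3} - \sqrt{7}\right) + n = \frac{5}{3} + n - \sqrt{7}$)
$45 \left(40 + Z{\left(2 \right)}\right) = 45 \left(40 + \left(\frac{5}{3} + 2 - \sqrt{7}\right)\right) = 45 \left(40 + \left(\frac{11}{3} - \sqrt{7}\right)\right) = 45 \left(\frac{131}{3} - \sqrt{7}\right) = 1965 - 45 \sqrt{7}$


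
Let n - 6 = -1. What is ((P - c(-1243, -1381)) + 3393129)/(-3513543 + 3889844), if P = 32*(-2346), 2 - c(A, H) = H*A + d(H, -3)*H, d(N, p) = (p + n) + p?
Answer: 5036019/376301 ≈ 13.383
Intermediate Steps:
n = 5 (n = 6 - 1 = 5)
d(N, p) = 5 + 2*p (d(N, p) = (p + 5) + p = (5 + p) + p = 5 + 2*p)
c(A, H) = 2 + H - A*H (c(A, H) = 2 - (H*A + (5 + 2*(-3))*H) = 2 - (A*H + (5 - 6)*H) = 2 - (A*H - H) = 2 - (-H + A*H) = 2 + (H - A*H) = 2 + H - A*H)
P = -75072
((P - c(-1243, -1381)) + 3393129)/(-3513543 + 3889844) = ((-75072 - (2 - 1381 - 1*(-1243)*(-1381))) + 3393129)/(-3513543 + 3889844) = ((-75072 - (2 - 1381 - 1716583)) + 3393129)/376301 = ((-75072 - 1*(-1717962)) + 3393129)*(1/376301) = ((-75072 + 1717962) + 3393129)*(1/376301) = (1642890 + 3393129)*(1/376301) = 5036019*(1/376301) = 5036019/376301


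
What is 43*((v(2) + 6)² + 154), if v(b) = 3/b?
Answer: 36163/4 ≈ 9040.8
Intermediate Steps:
43*((v(2) + 6)² + 154) = 43*((3/2 + 6)² + 154) = 43*((15/2)² + 154) = 43*(225/4 + 154) = 43*(841/4) = 36163/4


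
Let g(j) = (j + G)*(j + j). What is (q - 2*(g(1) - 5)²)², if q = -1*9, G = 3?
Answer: 729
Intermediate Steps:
q = -9
g(j) = 2*j*(3 + j) (g(j) = (j + 3)*(j + j) = (3 + j)*(2*j) = 2*j*(3 + j))
(q - 2*(g(1) - 5)²)² = (-9 - 2*(2*1*(3 + 1) - 5)²)² = (-9 - 2*(2*1*4 - 5)²)² = (-9 - 2*(8 - 5)²)² = (-9 - 2*3²)² = (-9 - 2*9)² = (-9 - 18)² = (-27)² = 729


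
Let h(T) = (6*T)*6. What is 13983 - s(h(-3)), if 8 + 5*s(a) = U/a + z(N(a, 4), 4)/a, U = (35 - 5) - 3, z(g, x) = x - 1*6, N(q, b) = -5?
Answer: 7551709/540 ≈ 13985.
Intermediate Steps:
z(g, x) = -6 + x (z(g, x) = x - 6 = -6 + x)
U = 27 (U = 30 - 3 = 27)
h(T) = 36*T
s(a) = -8/5 + 5/a (s(a) = -8/5 + (27/a + (-6 + 4)/a)/5 = -8/5 + (27/a - 2/a)/5 = -8/5 + (25/a)/5 = -8/5 + 5/a)
13983 - s(h(-3)) = 13983 - (-8/5 + 5/((36*(-3)))) = 13983 - (-8/5 + 5/(-108)) = 13983 - (-8/5 + 5*(-1/108)) = 13983 - (-8/5 - 5/108) = 13983 - 1*(-889/540) = 13983 + 889/540 = 7551709/540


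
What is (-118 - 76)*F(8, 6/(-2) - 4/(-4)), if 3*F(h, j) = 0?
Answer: 0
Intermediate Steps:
F(h, j) = 0 (F(h, j) = (1/3)*0 = 0)
(-118 - 76)*F(8, 6/(-2) - 4/(-4)) = (-118 - 76)*0 = -194*0 = 0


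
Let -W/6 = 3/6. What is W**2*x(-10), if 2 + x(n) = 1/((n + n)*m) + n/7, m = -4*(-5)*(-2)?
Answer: -172737/5600 ≈ -30.846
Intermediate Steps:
m = -40 (m = 20*(-2) = -40)
x(n) = -2 - 1/(80*n) + n/7 (x(n) = -2 + (1/((n + n)*(-40)) + n/7) = -2 + (-1/40/(2*n) + n*(1/7)) = -2 + ((1/(2*n))*(-1/40) + n/7) = -2 + (-1/(80*n) + n/7) = -2 - 1/(80*n) + n/7)
W = -3 (W = -18/6 = -6*1/2 = -3)
W**2*x(-10) = (-3)**2*(-2 - 1/80/(-10) + (1/7)*(-10)) = 9*(-2 - 1/80*(-1/10) - 10/7) = 9*(-2 + 1/800 - 10/7) = 9*(-19193/5600) = -172737/5600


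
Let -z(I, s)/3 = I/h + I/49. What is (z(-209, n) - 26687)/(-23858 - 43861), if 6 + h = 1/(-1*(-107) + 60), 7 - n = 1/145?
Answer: 17058101/43137003 ≈ 0.39544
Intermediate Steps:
n = 1014/145 (n = 7 - 1/145 = 1014/145 ≈ 6.9931)
h = -1001/167 (h = -6 + 1/(-1*(-107) + 60) = -6 + 1/(107 + 60) = -6 + 1/167 = -1001/167 ≈ -5.9940)
z(I, s) = 3078*I/7007 (z(I, s) = -3*(I/(-1001/167) + I/49) = -3*(I*(-167/1001) + I*(1/49)) = -3*(-167*I/1001 + I/49) = -(-3078)*I/7007 = 3078*I/7007)
(z(-209, n) - 26687)/(-23858 - 43861) = ((3078/7007)*(-209) - 26687)/(-23858 - 43861) = (-58482/637 - 26687)/(-67719) = -17058101/637*(-1/67719) = 17058101/43137003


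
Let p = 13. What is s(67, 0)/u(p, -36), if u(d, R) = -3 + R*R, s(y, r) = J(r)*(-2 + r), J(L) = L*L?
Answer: 0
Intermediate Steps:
J(L) = L²
s(y, r) = r²*(-2 + r)
u(d, R) = -3 + R²
s(67, 0)/u(p, -36) = (0²*(-2 + 0))/(-3 + (-36)²) = (0*(-2))/(-3 + 1296) = 0/1293 = 0*(1/1293) = 0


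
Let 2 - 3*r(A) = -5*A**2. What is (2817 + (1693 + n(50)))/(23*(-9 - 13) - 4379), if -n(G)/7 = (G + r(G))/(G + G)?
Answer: -316109/366375 ≈ -0.86280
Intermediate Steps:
r(A) = 2/3 + 5*A**2/3 (r(A) = 2/3 - (-5)*A**2/3 = 2/3 + 5*A**2/3)
n(G) = -7*(2/3 + G + 5*G**2/3)/(2*G) (n(G) = -7*(G + (2/3 + 5*G**2/3))/(G + G) = -7*(2/3 + G + 5*G**2/3)/(2*G))
(2817 + (1693 + n(50)))/(23*(-9 - 13) - 4379) = (2817 + (1693 + (7/6)*(-2 - 5*50**2 - 3*50)/50))/(23*(-9 - 13) - 4379) = (2817 + (1693 + (7/6)*(1/50)*(-2 - 5*2500 - 150)))/(23*(-22) - 4379) = (2817 + (1693 + (7/6)*(1/50)*(-2 - 12500 - 150)))/(-506 - 4379) = (2817 + (1693 + (7/6)*(1/50)*(-12652)))/(-4885) = (2817 + (1693 - 22141/75))*(-1/4885) = (2817 + 104834/75)*(-1/4885) = (316109/75)*(-1/4885) = -316109/366375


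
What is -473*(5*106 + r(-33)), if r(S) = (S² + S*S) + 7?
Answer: -1284195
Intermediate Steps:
r(S) = 7 + 2*S² (r(S) = (S² + S²) + 7 = 2*S² + 7 = 7 + 2*S²)
-473*(5*106 + r(-33)) = -473*(5*106 + (7 + 2*(-33)²)) = -473*(530 + (7 + 2*1089)) = -473*(530 + (7 + 2178)) = -473*(530 + 2185) = -473*2715 = -1284195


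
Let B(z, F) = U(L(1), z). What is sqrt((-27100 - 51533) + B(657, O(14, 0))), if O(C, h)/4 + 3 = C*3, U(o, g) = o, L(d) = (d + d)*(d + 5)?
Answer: I*sqrt(78621) ≈ 280.39*I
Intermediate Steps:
L(d) = 2*d*(5 + d) (L(d) = (2*d)*(5 + d) = 2*d*(5 + d))
O(C, h) = -12 + 12*C (O(C, h) = -12 + 4*(C*3) = -12 + 4*(3*C) = -12 + 12*C)
B(z, F) = 12 (B(z, F) = 2*1*(5 + 1) = 2*1*6 = 12)
sqrt((-27100 - 51533) + B(657, O(14, 0))) = sqrt((-27100 - 51533) + 12) = sqrt(-78633 + 12) = sqrt(-78621) = I*sqrt(78621)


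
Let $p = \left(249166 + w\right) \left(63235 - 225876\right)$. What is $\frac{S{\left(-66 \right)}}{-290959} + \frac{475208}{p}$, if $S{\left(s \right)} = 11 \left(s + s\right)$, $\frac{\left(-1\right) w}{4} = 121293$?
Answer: $\frac{27936099862432}{5584121766430157} \approx 0.0050028$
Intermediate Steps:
$w = -485172$ ($w = \left(-4\right) 121293 = -485172$)
$S{\left(s \right)} = 22 s$ ($S{\left(s \right)} = 11 \cdot 2 s = 22 s$)
$p = 38384251846$ ($p = \left(249166 - 485172\right) \left(63235 - 225876\right) = \left(-236006\right) \left(-162641\right) = 38384251846$)
$\frac{S{\left(-66 \right)}}{-290959} + \frac{475208}{p} = \frac{22 \left(-66\right)}{-290959} + \frac{475208}{38384251846} = \left(-1452\right) \left(- \frac{1}{290959}\right) + 475208 \cdot \frac{1}{38384251846} = \frac{1452}{290959} + \frac{237604}{19192125923} = \frac{27936099862432}{5584121766430157}$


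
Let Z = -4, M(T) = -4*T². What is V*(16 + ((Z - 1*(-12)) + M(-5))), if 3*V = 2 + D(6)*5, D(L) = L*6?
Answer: -13832/3 ≈ -4610.7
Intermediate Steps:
D(L) = 6*L
V = 182/3 (V = (2 + (6*6)*5)/3 = (2 + 36*5)/3 = (2 + 180)/3 = (⅓)*182 = 182/3 ≈ 60.667)
V*(16 + ((Z - 1*(-12)) + M(-5))) = 182*(16 + ((-4 - 1*(-12)) - 4*(-5)²))/3 = 182*(16 + ((-4 + 12) - 4*25))/3 = 182*(16 + (8 - 100))/3 = 182*(16 - 92)/3 = (182/3)*(-76) = -13832/3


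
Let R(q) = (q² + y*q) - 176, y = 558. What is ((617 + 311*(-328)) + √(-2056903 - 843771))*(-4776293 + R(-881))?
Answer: 455438841246 - 4491906*I*√2900674 ≈ 4.5544e+11 - 7.6503e+9*I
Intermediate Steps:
R(q) = -176 + q² + 558*q (R(q) = (q² + 558*q) - 176 = -176 + q² + 558*q)
((617 + 311*(-328)) + √(-2056903 - 843771))*(-4776293 + R(-881)) = ((617 + 311*(-328)) + √(-2056903 - 843771))*(-4776293 + (-176 + (-881)² + 558*(-881))) = ((617 - 102008) + √(-2900674))*(-4776293 + (-176 + 776161 - 491598)) = (-101391 + I*√2900674)*(-4776293 + 284387) = (-101391 + I*√2900674)*(-4491906) = 455438841246 - 4491906*I*√2900674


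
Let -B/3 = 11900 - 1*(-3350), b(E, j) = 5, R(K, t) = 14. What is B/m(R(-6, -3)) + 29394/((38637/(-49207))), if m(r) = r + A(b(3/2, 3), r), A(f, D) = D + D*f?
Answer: -7972995413/210357 ≈ -37902.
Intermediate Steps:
B = -45750 (B = -3*(11900 - 1*(-3350)) = -3*(11900 + 3350) = -3*15250 = -45750)
m(r) = 7*r (m(r) = r + r*(1 + 5) = r + r*6 = r + 6*r = 7*r)
B/m(R(-6, -3)) + 29394/((38637/(-49207))) = -45750/(7*14) + 29394/((38637/(-49207))) = -45750/98 + 29394/((38637*(-1/49207))) = -45750*1/98 + 29394/(-38637/49207) = -22875/49 + 29394*(-49207/38637) = -22875/49 - 160710062/4293 = -7972995413/210357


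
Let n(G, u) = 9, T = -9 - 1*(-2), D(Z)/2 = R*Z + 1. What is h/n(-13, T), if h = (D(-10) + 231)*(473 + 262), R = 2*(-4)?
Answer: 32095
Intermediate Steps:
R = -8
D(Z) = 2 - 16*Z (D(Z) = 2*(-8*Z + 1) = 2*(1 - 8*Z) = 2 - 16*Z)
T = -7 (T = -9 + 2 = -7)
h = 288855 (h = ((2 - 16*(-10)) + 231)*(473 + 262) = ((2 + 160) + 231)*735 = (162 + 231)*735 = 393*735 = 288855)
h/n(-13, T) = 288855/9 = 288855*(⅑) = 32095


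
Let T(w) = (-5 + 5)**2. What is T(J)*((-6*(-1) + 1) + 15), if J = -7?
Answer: 0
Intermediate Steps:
T(w) = 0 (T(w) = 0**2 = 0)
T(J)*((-6*(-1) + 1) + 15) = 0*((-6*(-1) + 1) + 15) = 0*((6 + 1) + 15) = 0*(7 + 15) = 0*22 = 0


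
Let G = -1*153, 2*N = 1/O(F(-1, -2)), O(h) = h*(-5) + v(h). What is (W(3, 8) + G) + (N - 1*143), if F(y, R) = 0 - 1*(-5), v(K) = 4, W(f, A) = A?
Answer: -12097/42 ≈ -288.02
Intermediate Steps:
F(y, R) = 5 (F(y, R) = 0 + 5 = 5)
O(h) = 4 - 5*h (O(h) = h*(-5) + 4 = -5*h + 4 = 4 - 5*h)
N = -1/42 (N = 1/(2*(4 - 5*5)) = 1/(2*(4 - 25)) = (½)/(-21) = (½)*(-1/21) = -1/42 ≈ -0.023810)
G = -153
(W(3, 8) + G) + (N - 1*143) = (8 - 153) + (-1/42 - 1*143) = -145 + (-1/42 - 143) = -145 - 6007/42 = -12097/42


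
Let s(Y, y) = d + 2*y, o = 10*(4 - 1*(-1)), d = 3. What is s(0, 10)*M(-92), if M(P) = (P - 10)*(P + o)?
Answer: 98532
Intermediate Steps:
o = 50 (o = 10*(4 + 1) = 10*5 = 50)
s(Y, y) = 3 + 2*y
M(P) = (-10 + P)*(50 + P) (M(P) = (P - 10)*(P + 50) = (-10 + P)*(50 + P))
s(0, 10)*M(-92) = (3 + 2*10)*(-500 + (-92)² + 40*(-92)) = (3 + 20)*(-500 + 8464 - 3680) = 23*4284 = 98532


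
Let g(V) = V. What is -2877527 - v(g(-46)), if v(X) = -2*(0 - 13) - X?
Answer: -2877599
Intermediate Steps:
v(X) = 26 - X (v(X) = -2*(-13) - X = 26 - X)
-2877527 - v(g(-46)) = -2877527 - (26 - 1*(-46)) = -2877527 - (26 + 46) = -2877527 - 1*72 = -2877527 - 72 = -2877599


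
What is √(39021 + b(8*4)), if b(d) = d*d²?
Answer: √71789 ≈ 267.93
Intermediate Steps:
b(d) = d³
√(39021 + b(8*4)) = √(39021 + (8*4)³) = √(39021 + 32³) = √(39021 + 32768) = √71789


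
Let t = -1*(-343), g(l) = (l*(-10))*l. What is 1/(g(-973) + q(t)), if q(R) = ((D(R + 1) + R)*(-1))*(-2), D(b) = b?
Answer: -1/9465916 ≈ -1.0564e-7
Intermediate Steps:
g(l) = -10*l**2 (g(l) = (-10*l)*l = -10*l**2)
t = 343
q(R) = 2 + 4*R (q(R) = (((R + 1) + R)*(-1))*(-2) = (((1 + R) + R)*(-1))*(-2) = ((1 + 2*R)*(-1))*(-2) = (-1 - 2*R)*(-2) = 2 + 4*R)
1/(g(-973) + q(t)) = 1/(-10*(-973)**2 + (2 + 4*343)) = 1/(-10*946729 + (2 + 1372)) = 1/(-9467290 + 1374) = 1/(-9465916) = -1/9465916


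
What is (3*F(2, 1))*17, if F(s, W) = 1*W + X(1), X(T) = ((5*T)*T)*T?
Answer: 306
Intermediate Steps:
X(T) = 5*T**3 (X(T) = (5*T**2)*T = 5*T**3)
F(s, W) = 5 + W (F(s, W) = 1*W + 5*1**3 = W + 5*1 = W + 5 = 5 + W)
(3*F(2, 1))*17 = (3*(5 + 1))*17 = (3*6)*17 = 18*17 = 306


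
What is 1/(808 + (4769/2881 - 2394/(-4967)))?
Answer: 14309927/11593005753 ≈ 0.0012344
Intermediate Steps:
1/(808 + (4769/2881 - 2394/(-4967))) = 1/(808 + (4769*(1/2881) - 2394*(-1/4967))) = 1/(808 + (4769/2881 + 2394/4967)) = 1/(808 + 30584737/14309927) = 1/(11593005753/14309927) = 14309927/11593005753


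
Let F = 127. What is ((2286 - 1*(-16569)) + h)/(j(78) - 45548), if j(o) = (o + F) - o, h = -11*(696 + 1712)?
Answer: 7633/45421 ≈ 0.16805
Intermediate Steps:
h = -26488 (h = -11*2408 = -26488)
j(o) = 127 (j(o) = (o + 127) - o = (127 + o) - o = 127)
((2286 - 1*(-16569)) + h)/(j(78) - 45548) = ((2286 - 1*(-16569)) - 26488)/(127 - 45548) = ((2286 + 16569) - 26488)/(-45421) = (18855 - 26488)*(-1/45421) = -7633*(-1/45421) = 7633/45421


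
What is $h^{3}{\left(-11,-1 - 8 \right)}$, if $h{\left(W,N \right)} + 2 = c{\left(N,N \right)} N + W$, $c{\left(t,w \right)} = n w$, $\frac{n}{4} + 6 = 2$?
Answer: $-2242946629$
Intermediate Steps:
$n = -16$ ($n = -24 + 4 \cdot 2 = -24 + 8 = -16$)
$c{\left(t,w \right)} = - 16 w$
$h{\left(W,N \right)} = -2 + W - 16 N^{2}$ ($h{\left(W,N \right)} = -2 + \left(- 16 N N + W\right) = -2 - \left(- W + 16 N^{2}\right) = -2 + W - 16 N^{2}$)
$h^{3}{\left(-11,-1 - 8 \right)} = \left(-2 - 11 - 16 \left(-1 - 8\right)^{2}\right)^{3} = \left(-2 - 11 - 16 \left(-9\right)^{2}\right)^{3} = \left(-2 - 11 - 1296\right)^{3} = \left(-1309\right)^{3} = -2242946629$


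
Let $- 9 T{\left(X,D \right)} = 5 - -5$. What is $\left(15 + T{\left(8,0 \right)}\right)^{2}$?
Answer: $\frac{15625}{81} \approx 192.9$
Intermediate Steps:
$T{\left(X,D \right)} = - \frac{10}{9}$ ($T{\left(X,D \right)} = - \frac{5 - -5}{9} = - \frac{5 + 5}{9} = \left(- \frac{1}{9}\right) 10 = - \frac{10}{9}$)
$\left(15 + T{\left(8,0 \right)}\right)^{2} = \left(15 - \frac{10}{9}\right)^{2} = \left(\frac{125}{9}\right)^{2} = \frac{15625}{81}$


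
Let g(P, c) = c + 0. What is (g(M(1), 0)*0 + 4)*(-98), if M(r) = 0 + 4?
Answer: -392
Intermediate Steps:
M(r) = 4
g(P, c) = c
(g(M(1), 0)*0 + 4)*(-98) = (0*0 + 4)*(-98) = (0 + 4)*(-98) = 4*(-98) = -392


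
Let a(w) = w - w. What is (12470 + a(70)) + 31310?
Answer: 43780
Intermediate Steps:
a(w) = 0
(12470 + a(70)) + 31310 = (12470 + 0) + 31310 = 12470 + 31310 = 43780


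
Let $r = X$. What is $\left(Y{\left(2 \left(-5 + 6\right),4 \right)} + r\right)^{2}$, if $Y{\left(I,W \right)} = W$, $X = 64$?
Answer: $4624$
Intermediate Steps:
$r = 64$
$\left(Y{\left(2 \left(-5 + 6\right),4 \right)} + r\right)^{2} = \left(4 + 64\right)^{2} = 68^{2} = 4624$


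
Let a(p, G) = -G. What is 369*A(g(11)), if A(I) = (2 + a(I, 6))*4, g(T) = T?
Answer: -5904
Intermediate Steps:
A(I) = -16 (A(I) = (2 - 1*6)*4 = (2 - 6)*4 = -4*4 = -16)
369*A(g(11)) = 369*(-16) = -5904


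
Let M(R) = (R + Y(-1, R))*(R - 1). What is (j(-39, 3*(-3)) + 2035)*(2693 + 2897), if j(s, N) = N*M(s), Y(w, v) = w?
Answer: -69120350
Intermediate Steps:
M(R) = (-1 + R)**2 (M(R) = (R - 1)*(R - 1) = (-1 + R)*(-1 + R) = (-1 + R)**2)
j(s, N) = N*(1 + s**2 - 2*s)
(j(-39, 3*(-3)) + 2035)*(2693 + 2897) = ((3*(-3))*(1 + (-39)**2 - 2*(-39)) + 2035)*(2693 + 2897) = (-9*(1 + 1521 + 78) + 2035)*5590 = (-9*1600 + 2035)*5590 = (-14400 + 2035)*5590 = -12365*5590 = -69120350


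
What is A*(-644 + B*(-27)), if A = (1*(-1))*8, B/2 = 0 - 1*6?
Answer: 2560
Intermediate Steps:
B = -12 (B = 2*(0 - 1*6) = 2*(0 - 6) = 2*(-6) = -12)
A = -8 (A = -1*8 = -8)
A*(-644 + B*(-27)) = -8*(-644 - 12*(-27)) = -8*(-644 + 324) = -8*(-320) = 2560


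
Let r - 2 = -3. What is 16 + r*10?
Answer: 6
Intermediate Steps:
r = -1 (r = 2 - 3 = -1)
16 + r*10 = 16 - 1*10 = 16 - 10 = 6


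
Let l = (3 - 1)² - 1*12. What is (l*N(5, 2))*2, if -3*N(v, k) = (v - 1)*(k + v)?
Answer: 448/3 ≈ 149.33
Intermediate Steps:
N(v, k) = -(-1 + v)*(k + v)/3 (N(v, k) = -(v - 1)*(k + v)/3 = -(-1 + v)*(k + v)/3)
l = -8 (l = 2² - 12 = 4 - 12 = -8)
(l*N(5, 2))*2 = -8*(-⅓*5² + (⅓)*2 + (⅓)*5 - ⅓*2*5)*2 = -8*(-⅓*25 + ⅔ + 5/3 - 10/3)*2 = -8*(-25/3 + ⅔ + 5/3 - 10/3)*2 = -8*(-28/3)*2 = (224/3)*2 = 448/3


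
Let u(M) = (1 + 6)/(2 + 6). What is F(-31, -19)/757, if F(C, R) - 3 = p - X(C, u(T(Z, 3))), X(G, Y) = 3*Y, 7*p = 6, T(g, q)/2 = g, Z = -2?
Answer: 69/42392 ≈ 0.0016277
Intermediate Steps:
T(g, q) = 2*g
p = 6/7 (p = (⅐)*6 = 6/7 ≈ 0.85714)
u(M) = 7/8
F(C, R) = 69/56 (F(C, R) = 3 + (6/7 - 3*7/8) = 3 + (6/7 - 1*21/8) = 3 + (6/7 - 21/8) = 3 - 99/56 = 69/56)
F(-31, -19)/757 = (69/56)/757 = (69/56)*(1/757) = 69/42392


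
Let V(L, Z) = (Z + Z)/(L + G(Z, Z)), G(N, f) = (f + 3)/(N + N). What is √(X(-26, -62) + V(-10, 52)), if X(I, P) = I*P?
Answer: 2*√388337235/985 ≈ 40.013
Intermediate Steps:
G(N, f) = (3 + f)/(2*N) (G(N, f) = (3 + f)/((2*N)) = (3 + f)*(1/(2*N)) = (3 + f)/(2*N))
V(L, Z) = 2*Z/(L + (3 + Z)/(2*Z)) (V(L, Z) = (Z + Z)/(L + (3 + Z)/(2*Z)) = (2*Z)/(L + (3 + Z)/(2*Z)) = 2*Z/(L + (3 + Z)/(2*Z)))
√(X(-26, -62) + V(-10, 52)) = √(-26*(-62) + 4*52²/(3 + 52 + 2*(-10)*52)) = √(1612 + 4*2704/(3 + 52 - 1040)) = √(1612 + 4*2704/(-985)) = √(1612 + 4*2704*(-1/985)) = √(1612 - 10816/985) = √(1577004/985) = 2*√388337235/985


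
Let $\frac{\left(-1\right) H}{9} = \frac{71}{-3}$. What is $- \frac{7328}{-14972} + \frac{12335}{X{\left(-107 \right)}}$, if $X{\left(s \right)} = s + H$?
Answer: $\frac{46364097}{396758} \approx 116.86$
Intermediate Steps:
$H = 213$ ($H = - 9 \frac{71}{-3} = - 9 \cdot 71 \left(- \frac{1}{3}\right) = \left(-9\right) \left(- \frac{71}{3}\right) = 213$)
$X{\left(s \right)} = 213 + s$ ($X{\left(s \right)} = s + 213 = 213 + s$)
$- \frac{7328}{-14972} + \frac{12335}{X{\left(-107 \right)}} = - \frac{7328}{-14972} + \frac{12335}{213 - 107} = \left(-7328\right) \left(- \frac{1}{14972}\right) + \frac{12335}{106} = \frac{1832}{3743} + 12335 \cdot \frac{1}{106} = \frac{1832}{3743} + \frac{12335}{106} = \frac{46364097}{396758}$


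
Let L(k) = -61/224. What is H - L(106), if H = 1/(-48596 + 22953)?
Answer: 1563999/5744032 ≈ 0.27228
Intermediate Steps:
L(k) = -61/224 (L(k) = -61*1/224 = -61/224)
H = -1/25643 (H = 1/(-25643) = -1/25643 ≈ -3.8997e-5)
H - L(106) = -1/25643 - 1*(-61/224) = -1/25643 + 61/224 = 1563999/5744032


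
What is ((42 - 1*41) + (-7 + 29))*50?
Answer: 1150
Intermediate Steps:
((42 - 1*41) + (-7 + 29))*50 = ((42 - 41) + 22)*50 = (1 + 22)*50 = 23*50 = 1150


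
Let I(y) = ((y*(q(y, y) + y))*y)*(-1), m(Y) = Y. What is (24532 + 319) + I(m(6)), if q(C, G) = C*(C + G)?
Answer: 22043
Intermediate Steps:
I(y) = -y²*(y + 2*y²) (I(y) = ((y*(y*(y + y) + y))*y)*(-1) = ((y*(y*(2*y) + y))*y)*(-1) = ((y*(2*y² + y))*y)*(-1) = ((y*(y + 2*y²))*y)*(-1) = (y²*(y + 2*y²))*(-1) = -y²*(y + 2*y²))
(24532 + 319) + I(m(6)) = (24532 + 319) + 6³*(-1 - 2*6) = 24851 + 216*(-1 - 12) = 24851 + 216*(-13) = 24851 - 2808 = 22043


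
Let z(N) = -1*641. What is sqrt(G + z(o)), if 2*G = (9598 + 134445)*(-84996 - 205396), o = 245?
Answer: I*sqrt(20914468069) ≈ 1.4462e+5*I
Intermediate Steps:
z(N) = -641
G = -20914467428 (G = ((9598 + 134445)*(-84996 - 205396))/2 = (144043*(-290392))/2 = (1/2)*(-41828934856) = -20914467428)
sqrt(G + z(o)) = sqrt(-20914467428 - 641) = sqrt(-20914468069) = I*sqrt(20914468069)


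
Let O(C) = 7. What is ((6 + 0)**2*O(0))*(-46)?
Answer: -11592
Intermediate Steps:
((6 + 0)**2*O(0))*(-46) = ((6 + 0)**2*7)*(-46) = (6**2*7)*(-46) = (36*7)*(-46) = 252*(-46) = -11592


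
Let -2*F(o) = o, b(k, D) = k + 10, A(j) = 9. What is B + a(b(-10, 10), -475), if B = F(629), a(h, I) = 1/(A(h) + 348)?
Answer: -224551/714 ≈ -314.50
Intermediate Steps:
b(k, D) = 10 + k
F(o) = -o/2
a(h, I) = 1/357 (a(h, I) = 1/(9 + 348) = 1/357)
B = -629/2 (B = -1/2*629 = -629/2 ≈ -314.50)
B + a(b(-10, 10), -475) = -629/2 + 1/357 = -224551/714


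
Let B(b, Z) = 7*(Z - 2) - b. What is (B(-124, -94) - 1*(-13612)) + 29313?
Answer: 42377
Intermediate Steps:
B(b, Z) = -14 - b + 7*Z (B(b, Z) = 7*(-2 + Z) - b = (-14 + 7*Z) - b = -14 - b + 7*Z)
(B(-124, -94) - 1*(-13612)) + 29313 = ((-14 - 1*(-124) + 7*(-94)) - 1*(-13612)) + 29313 = ((-14 + 124 - 658) + 13612) + 29313 = (-548 + 13612) + 29313 = 13064 + 29313 = 42377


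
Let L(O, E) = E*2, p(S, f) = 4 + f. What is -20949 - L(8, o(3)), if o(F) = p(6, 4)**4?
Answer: -29141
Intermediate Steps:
o(F) = 4096 (o(F) = (4 + 4)**4 = 8**4 = 4096)
L(O, E) = 2*E
-20949 - L(8, o(3)) = -20949 - 2*4096 = -20949 - 1*8192 = -20949 - 8192 = -29141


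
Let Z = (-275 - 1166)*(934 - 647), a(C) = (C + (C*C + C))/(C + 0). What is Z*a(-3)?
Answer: 413567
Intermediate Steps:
a(C) = (C**2 + 2*C)/C (a(C) = (C + (C**2 + C))/C = (C + (C + C**2))/C = (C**2 + 2*C)/C)
Z = -413567 (Z = -1441*287 = -413567)
Z*a(-3) = -413567*(2 - 3) = -413567*(-1) = 413567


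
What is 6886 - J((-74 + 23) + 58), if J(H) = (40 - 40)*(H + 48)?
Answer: 6886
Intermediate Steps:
J(H) = 0 (J(H) = 0*(48 + H) = 0)
6886 - J((-74 + 23) + 58) = 6886 - 1*0 = 6886 + 0 = 6886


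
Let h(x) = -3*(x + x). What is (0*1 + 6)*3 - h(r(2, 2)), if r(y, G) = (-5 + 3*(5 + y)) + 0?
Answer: 114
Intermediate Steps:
r(y, G) = 10 + 3*y (r(y, G) = (-5 + (15 + 3*y)) + 0 = (10 + 3*y) + 0 = 10 + 3*y)
h(x) = -6*x
(0*1 + 6)*3 - h(r(2, 2)) = (0*1 + 6)*3 - (-6)*(10 + 3*2) = (0 + 6)*3 - (-6)*(10 + 6) = 6*3 - (-6)*16 = 18 - 1*(-96) = 18 + 96 = 114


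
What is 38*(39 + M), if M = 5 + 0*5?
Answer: 1672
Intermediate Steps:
M = 5 (M = 5 + 0 = 5)
38*(39 + M) = 38*(39 + 5) = 38*44 = 1672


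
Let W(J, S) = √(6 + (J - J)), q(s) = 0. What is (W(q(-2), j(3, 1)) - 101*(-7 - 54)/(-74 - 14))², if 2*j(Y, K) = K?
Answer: 38004385/7744 - 6161*√6/44 ≈ 4564.6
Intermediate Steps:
j(Y, K) = K/2
W(J, S) = √6 (W(J, S) = √(6 + 0) = √6)
(W(q(-2), j(3, 1)) - 101*(-7 - 54)/(-74 - 14))² = (√6 - 101*(-7 - 54)/(-74 - 14))² = (√6 - 101/((-88/(-61))))² = (√6 - 101/((-88*(-1/61))))² = (√6 - 101/88/61)² = (√6 - 101*61/88)² = (√6 - 6161/88)² = (-6161/88 + √6)²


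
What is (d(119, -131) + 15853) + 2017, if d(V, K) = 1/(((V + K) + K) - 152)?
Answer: 5271649/295 ≈ 17870.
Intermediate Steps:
d(V, K) = 1/(-152 + V + 2*K) (d(V, K) = 1/(((K + V) + K) - 152) = 1/((V + 2*K) - 152) = 1/(-152 + V + 2*K))
(d(119, -131) + 15853) + 2017 = (1/(-152 + 119 + 2*(-131)) + 15853) + 2017 = (1/(-152 + 119 - 262) + 15853) + 2017 = (1/(-295) + 15853) + 2017 = (-1/295 + 15853) + 2017 = 4676634/295 + 2017 = 5271649/295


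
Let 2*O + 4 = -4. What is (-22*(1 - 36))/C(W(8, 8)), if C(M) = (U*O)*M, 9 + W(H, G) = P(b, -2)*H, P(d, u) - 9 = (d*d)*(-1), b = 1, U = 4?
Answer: -7/8 ≈ -0.87500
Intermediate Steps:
O = -4 (O = -2 + (½)*(-4) = -2 - 2 = -4)
P(d, u) = 9 - d² (P(d, u) = 9 + (d*d)*(-1) = 9 + d²*(-1) = 9 - d²)
W(H, G) = -9 + 8*H (W(H, G) = -9 + (9 - 1*1²)*H = -9 + (9 - 1*1)*H = -9 + (9 - 1)*H = -9 + 8*H)
C(M) = -16*M (C(M) = (4*(-4))*M = -16*M)
(-22*(1 - 36))/C(W(8, 8)) = (-22*(1 - 36))/((-16*(-9 + 8*8))) = (-22*(-35))/((-16*(-9 + 64))) = 770/((-16*55)) = 770/(-880) = 770*(-1/880) = -7/8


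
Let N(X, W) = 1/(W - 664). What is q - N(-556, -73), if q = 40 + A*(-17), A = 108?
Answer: -1323651/737 ≈ -1796.0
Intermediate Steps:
q = -1796 (q = 40 + 108*(-17) = 40 - 1836 = -1796)
N(X, W) = 1/(-664 + W)
q - N(-556, -73) = -1796 - 1/(-664 - 73) = -1796 - 1/(-737) = -1796 - 1*(-1/737) = -1796 + 1/737 = -1323651/737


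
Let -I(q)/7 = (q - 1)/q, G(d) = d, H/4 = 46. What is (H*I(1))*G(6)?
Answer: 0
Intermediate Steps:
H = 184 (H = 4*46 = 184)
I(q) = -7*(-1 + q)/q (I(q) = -7*(q - 1)/q = -7*(-1 + q)/q)
(H*I(1))*G(6) = (184*(-7 + 7/1))*6 = (184*(-7 + 7*1))*6 = (184*(-7 + 7))*6 = (184*0)*6 = 0*6 = 0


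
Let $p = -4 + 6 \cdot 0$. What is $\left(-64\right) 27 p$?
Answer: $6912$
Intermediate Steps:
$p = -4$ ($p = -4 + 0 = -4$)
$\left(-64\right) 27 p = \left(-64\right) 27 \left(-4\right) = \left(-1728\right) \left(-4\right) = 6912$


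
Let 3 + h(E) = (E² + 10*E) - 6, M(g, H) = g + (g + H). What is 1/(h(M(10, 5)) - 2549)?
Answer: -1/1683 ≈ -0.00059418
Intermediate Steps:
M(g, H) = H + 2*g (M(g, H) = g + (H + g) = H + 2*g)
h(E) = -9 + E² + 10*E (h(E) = -3 + ((E² + 10*E) - 6) = -3 + (-6 + E² + 10*E) = -9 + E² + 10*E)
1/(h(M(10, 5)) - 2549) = 1/((-9 + (5 + 2*10)² + 10*(5 + 2*10)) - 2549) = 1/((-9 + (5 + 20)² + 10*(5 + 20)) - 2549) = 1/((-9 + 25² + 10*25) - 2549) = 1/((-9 + 625 + 250) - 2549) = 1/(866 - 2549) = 1/(-1683) = -1/1683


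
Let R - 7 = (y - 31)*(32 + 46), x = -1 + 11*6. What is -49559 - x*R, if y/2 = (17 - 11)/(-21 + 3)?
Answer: 110536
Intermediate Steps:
y = -⅔ (y = 2*((17 - 11)/(-21 + 3)) = 2*(6/(-18)) = 2*(6*(-1/18)) = 2*(-⅓) = -⅔ ≈ -0.66667)
x = 65 (x = -1 + 66 = 65)
R = -2463 (R = 7 + (-⅔ - 31)*(32 + 46) = 7 - 95/3*78 = 7 - 2470 = -2463)
-49559 - x*R = -49559 - 65*(-2463) = -49559 - 1*(-160095) = -49559 + 160095 = 110536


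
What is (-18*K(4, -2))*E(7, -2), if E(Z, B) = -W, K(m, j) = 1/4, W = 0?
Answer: 0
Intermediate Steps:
K(m, j) = ¼
E(Z, B) = 0 (E(Z, B) = -1*0 = 0)
(-18*K(4, -2))*E(7, -2) = -18*¼*0 = -9/2*0 = 0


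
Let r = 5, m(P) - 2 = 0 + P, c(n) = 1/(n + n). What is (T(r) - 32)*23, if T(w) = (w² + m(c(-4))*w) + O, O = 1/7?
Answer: 3243/56 ≈ 57.911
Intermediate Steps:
c(n) = 1/(2*n)
m(P) = 2 + P (m(P) = 2 + (0 + P) = 2 + P)
O = ⅐ ≈ 0.14286
T(w) = ⅐ + w² + 15*w/8 (T(w) = (w² + (2 + (½)/(-4))*w) + ⅐ = (w² + (2 + (½)*(-¼))*w) + ⅐ = (w² + (2 - ⅛)*w) + ⅐ = (w² + 15*w/8) + ⅐ = ⅐ + w² + 15*w/8)
(T(r) - 32)*23 = ((⅐ + 5² + (15/8)*5) - 32)*23 = ((⅐ + 25 + 75/8) - 32)*23 = (1933/56 - 32)*23 = (141/56)*23 = 3243/56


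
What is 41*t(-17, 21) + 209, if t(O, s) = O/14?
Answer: 2229/14 ≈ 159.21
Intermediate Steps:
t(O, s) = O/14 (t(O, s) = O*(1/14) = O/14)
41*t(-17, 21) + 209 = 41*((1/14)*(-17)) + 209 = 41*(-17/14) + 209 = -697/14 + 209 = 2229/14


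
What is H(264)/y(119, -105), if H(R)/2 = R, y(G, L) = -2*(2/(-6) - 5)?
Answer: 99/2 ≈ 49.500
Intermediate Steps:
y(G, L) = 32/3 (y(G, L) = -2*(2*(-⅙) - 5) = -2*(-⅓ - 5) = -2*(-16/3) = 32/3)
H(R) = 2*R
H(264)/y(119, -105) = (2*264)/(32/3) = 528*(3/32) = 99/2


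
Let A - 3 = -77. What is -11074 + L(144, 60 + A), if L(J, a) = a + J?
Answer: -10944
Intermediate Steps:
A = -74 (A = 3 - 77 = -74)
L(J, a) = J + a
-11074 + L(144, 60 + A) = -11074 + (144 + (60 - 74)) = -11074 + (144 - 14) = -11074 + 130 = -10944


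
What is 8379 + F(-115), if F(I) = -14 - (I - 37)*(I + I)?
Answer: -26595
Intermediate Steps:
F(I) = -14 - 2*I*(-37 + I) (F(I) = -14 - (-37 + I)*2*I = -14 - 2*I*(-37 + I))
8379 + F(-115) = 8379 + (-14 - 2*(-115)² + 74*(-115)) = 8379 + (-14 - 2*13225 - 8510) = 8379 + (-14 - 26450 - 8510) = 8379 - 34974 = -26595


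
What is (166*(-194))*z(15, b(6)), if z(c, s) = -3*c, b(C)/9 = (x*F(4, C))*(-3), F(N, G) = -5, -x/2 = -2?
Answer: 1449180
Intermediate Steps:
x = 4 (x = -2*(-2) = 4)
b(C) = 540 (b(C) = 9*((4*(-5))*(-3)) = 9*(-20*(-3)) = 9*60 = 540)
(166*(-194))*z(15, b(6)) = (166*(-194))*(-3*15) = -32204*(-45) = 1449180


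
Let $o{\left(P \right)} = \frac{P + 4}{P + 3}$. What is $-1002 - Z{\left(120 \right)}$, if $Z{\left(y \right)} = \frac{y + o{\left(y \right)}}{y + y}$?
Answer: $- \frac{7398481}{7380} \approx -1002.5$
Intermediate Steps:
$o{\left(P \right)} = \frac{4 + P}{3 + P}$
$Z{\left(y \right)} = \frac{y + \frac{4 + y}{3 + y}}{2 y}$ ($Z{\left(y \right)} = \frac{y + \frac{4 + y}{3 + y}}{y + y} = \frac{y + \frac{4 + y}{3 + y}}{2 y}$)
$-1002 - Z{\left(120 \right)} = -1002 - \frac{4 + 120 + 120 \left(3 + 120\right)}{2 \cdot 120 \left(3 + 120\right)} = -1002 - \frac{1}{2} \cdot \frac{1}{120} \cdot \frac{1}{123} \left(4 + 120 + 120 \cdot 123\right) = -1002 - \frac{1}{2} \cdot \frac{1}{120} \cdot \frac{1}{123} \left(4 + 120 + 14760\right) = -1002 - \frac{1}{2} \cdot \frac{1}{120} \cdot \frac{1}{123} \cdot 14884 = -1002 - \frac{3721}{7380} = - \frac{7398481}{7380}$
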